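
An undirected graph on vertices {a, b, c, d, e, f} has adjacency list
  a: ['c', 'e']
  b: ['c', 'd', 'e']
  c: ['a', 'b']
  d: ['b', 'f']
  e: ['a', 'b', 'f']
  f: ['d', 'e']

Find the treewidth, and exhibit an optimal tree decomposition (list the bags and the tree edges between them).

Treewidth 2.
Bags: B1 = {d, e, f}  B2 = {b, d, e}  B3 = {a, b, e}  B4 = {a, b, c}
Tree: B1–B2, B2–B3, B3–B4

Each bag holds 3 vertices, so the decomposition has width 2, which upper-bounds the treewidth. The edges f–d–b–e–f form a cycle, so G is not a tree and its treewidth is at least 2. Therefore the treewidth is 2.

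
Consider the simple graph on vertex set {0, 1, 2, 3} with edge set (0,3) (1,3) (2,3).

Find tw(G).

1

A width-1 tree decomposition is:
Bags: B1 = {0, 3}  B2 = {1, 3}  B3 = {2, 3}
Tree: B1–B2, B1–B3
Every bag has size at most 2, so the width is 2 − 1 = 1 and tw(G) ≤ 1. Any graph with an edge has treewidth ≥ 1, and G has the edge 0–3. The upper and lower bounds meet at 1, so that is the treewidth.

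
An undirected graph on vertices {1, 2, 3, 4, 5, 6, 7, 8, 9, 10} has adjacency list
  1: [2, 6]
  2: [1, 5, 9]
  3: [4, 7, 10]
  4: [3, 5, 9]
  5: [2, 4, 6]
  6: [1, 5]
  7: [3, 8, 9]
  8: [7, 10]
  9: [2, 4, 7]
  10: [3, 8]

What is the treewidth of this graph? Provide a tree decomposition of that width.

Each bag holds 3 vertices, so the decomposition has width 2, which upper-bounds the treewidth. For the lower bound, G contains the cycle 6–1–2–5–6, so G is not a forest; only forests have treewidth ≤ 1, hence tw(G) ≥ 2. Combining the bounds, tw(G) = 2.

Treewidth 2.
Bags: B1 = {1, 5, 6}  B2 = {1, 2, 5}  B3 = {2, 4, 5}  B4 = {2, 4, 9}  B5 = {3, 4, 9}  B6 = {3, 7, 9}  B7 = {3, 7, 10}  B8 = {7, 8, 10}
Tree: B1–B2, B2–B3, B3–B4, B4–B5, B5–B6, B6–B7, B7–B8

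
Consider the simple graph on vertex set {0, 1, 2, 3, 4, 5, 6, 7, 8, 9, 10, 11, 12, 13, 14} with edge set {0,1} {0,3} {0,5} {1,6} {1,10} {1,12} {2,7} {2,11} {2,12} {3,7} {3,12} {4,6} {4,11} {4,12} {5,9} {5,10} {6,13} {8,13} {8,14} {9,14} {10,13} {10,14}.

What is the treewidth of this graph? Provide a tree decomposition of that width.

Treewidth 3.
One optimal decomposition is:
Bags: B1 = {2, 4, 7, 11}  B2 = {2, 4, 7, 12}  B3 = {3, 4, 7, 12}  B4 = {3, 4, 6, 12}  B5 = {1, 3, 6, 12}  B6 = {0, 1, 3, 6}  B7 = {0, 1, 6, 13}  B8 = {0, 1, 10, 13}  B9 = {0, 5, 10, 13}  B10 = {5, 8, 10, 13}  B11 = {5, 8, 10, 14}  B12 = {5, 8, 9, 14}
Tree: B1–B2, B2–B3, B3–B4, B4–B5, B5–B6, B6–B7, B7–B8, B8–B9, B9–B10, B10–B11, B11–B12

Every bag has size at most 4, so the width is 4 − 1 = 3 and tw(G) ≤ 3. For the lower bound: the 4 vertex sets {2,7,11}, {4}, {12}, {0,1,3,6} are disjoint, each induces a connected subgraph, and every pair is joined by at least one edge of G. Contracting each set to a single vertex therefore yields K_{4} as a minor, and since treewidth is minor-monotone, tw(G) ≥ tw(K_{4}) = 3. Combining the bounds, tw(G) = 3.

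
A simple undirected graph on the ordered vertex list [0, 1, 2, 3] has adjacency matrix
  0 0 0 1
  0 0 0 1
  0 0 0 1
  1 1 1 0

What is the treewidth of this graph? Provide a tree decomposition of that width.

Treewidth 1.
One such decomposition:
Bags: B1 = {2, 3}  B2 = {0, 3}  B3 = {1, 3}
Tree: B1–B2, B1–B3

The largest bag has 2 vertices, giving width 1; this decomposition certifies tw(G) ≤ 1. Since G has at least one edge (e.g. 3–2), it is not an edgeless graph, so tw(G) ≥ 1. The upper and lower bounds meet at 1, so that is the treewidth.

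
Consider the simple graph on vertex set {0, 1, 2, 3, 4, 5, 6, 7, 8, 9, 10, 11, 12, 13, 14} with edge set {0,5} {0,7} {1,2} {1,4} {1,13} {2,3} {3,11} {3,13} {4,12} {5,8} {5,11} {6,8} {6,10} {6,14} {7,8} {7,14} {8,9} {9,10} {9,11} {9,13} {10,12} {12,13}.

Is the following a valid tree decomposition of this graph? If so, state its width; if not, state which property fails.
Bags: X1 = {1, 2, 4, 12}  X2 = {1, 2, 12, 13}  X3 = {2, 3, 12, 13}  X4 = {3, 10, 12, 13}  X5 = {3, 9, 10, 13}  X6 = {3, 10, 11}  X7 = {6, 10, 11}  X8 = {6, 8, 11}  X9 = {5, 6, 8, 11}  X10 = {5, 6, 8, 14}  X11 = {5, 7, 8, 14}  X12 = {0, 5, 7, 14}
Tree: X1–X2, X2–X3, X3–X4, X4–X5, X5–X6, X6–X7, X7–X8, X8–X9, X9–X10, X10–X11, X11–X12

No — edge (9,11) lies in no bag.

A tree decomposition must satisfy three properties: every vertex lies in some bag; for every edge, both endpoints lie together in some bag; and for every vertex, the bags containing it form a connected subtree. Here edge (9,11) lies in no bag, so the decomposition is invalid.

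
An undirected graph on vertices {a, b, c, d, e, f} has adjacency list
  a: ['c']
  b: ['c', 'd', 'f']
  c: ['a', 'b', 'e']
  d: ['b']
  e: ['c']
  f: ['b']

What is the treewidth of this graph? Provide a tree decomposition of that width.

Treewidth 1.
Bags: B1 = {b, d}  B2 = {b, c}  B3 = {a, c}  B4 = {b, f}  B5 = {c, e}
Tree: B1–B2, B2–B3, B2–B4, B2–B5

Each bag holds 2 vertices, so the decomposition has width 1, which upper-bounds the treewidth. Since G has at least one edge (e.g. d–b), it is not an edgeless graph, so tw(G) ≥ 1. Hence tw(G) = 1 exactly.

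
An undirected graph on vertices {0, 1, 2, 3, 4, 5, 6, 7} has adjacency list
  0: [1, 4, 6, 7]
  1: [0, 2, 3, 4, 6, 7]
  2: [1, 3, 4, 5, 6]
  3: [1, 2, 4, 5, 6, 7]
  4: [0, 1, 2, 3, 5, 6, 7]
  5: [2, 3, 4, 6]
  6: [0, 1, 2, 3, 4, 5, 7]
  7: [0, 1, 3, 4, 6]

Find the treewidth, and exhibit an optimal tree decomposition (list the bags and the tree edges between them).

Each bag holds 5 vertices, so the decomposition has width 4, which upper-bounds the treewidth. For the lower bound, the 5 vertices {0, 1, 4, 6, 7} are pairwise adjacent, and any tree decomposition puts a clique entirely inside one bag — forcing width ≥ 4. Hence tw(G) = 4 exactly.

Treewidth 4.
One optimal decomposition is:
Bags: B1 = {1, 3, 4, 6, 7}  B2 = {0, 1, 4, 6, 7}  B3 = {1, 2, 3, 4, 6}  B4 = {2, 3, 4, 5, 6}
Tree: B1–B2, B1–B3, B3–B4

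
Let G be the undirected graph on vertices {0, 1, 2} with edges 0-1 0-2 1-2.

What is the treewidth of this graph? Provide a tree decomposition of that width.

Treewidth 2.
One such decomposition:
Bags: B1 = {0, 1, 2}
Tree: (single bag)

With just one bag of size 3, the width is 3 − 1 = 2, so tw(G) ≤ 2. For the lower bound, the 3 vertices {0, 1, 2} are pairwise adjacent, and any tree decomposition puts a clique entirely inside one bag — forcing width ≥ 2. The upper and lower bounds meet at 2, so that is the treewidth.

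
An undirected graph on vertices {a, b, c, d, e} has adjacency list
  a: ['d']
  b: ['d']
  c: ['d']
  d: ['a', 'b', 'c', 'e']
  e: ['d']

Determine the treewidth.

1

A width-1 tree decomposition is:
Bags: B1 = {d, e}  B2 = {b, d}  B3 = {c, d}  B4 = {a, d}
Tree: B1–B2, B2–B3, B1–B4
Every bag has size at most 2, so the width is 2 − 1 = 1 and tw(G) ≤ 1. Since G has at least one edge (e.g. e–d), it is not an edgeless graph, so tw(G) ≥ 1. The upper and lower bounds meet at 1, so that is the treewidth.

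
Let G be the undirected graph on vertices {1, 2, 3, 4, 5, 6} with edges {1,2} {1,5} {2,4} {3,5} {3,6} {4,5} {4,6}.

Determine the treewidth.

2

A width-2 tree decomposition is:
Bags: B1 = {1, 2, 4}  B2 = {1, 4, 5}  B3 = {4, 5, 6}  B4 = {3, 5, 6}
Tree: B1–B2, B2–B3, B3–B4
Each bag holds 3 vertices, so the decomposition has width 2, which upper-bounds the treewidth. The edges 2–1–5–4–2 form a cycle, so G is not a tree and its treewidth is at least 2. Combining the bounds, tw(G) = 2.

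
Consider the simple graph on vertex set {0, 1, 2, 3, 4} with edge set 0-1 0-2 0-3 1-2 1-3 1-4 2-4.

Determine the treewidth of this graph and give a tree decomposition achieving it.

Treewidth 2.
One optimal decomposition is:
Bags: B1 = {0, 1, 2}  B2 = {0, 1, 3}  B3 = {1, 2, 4}
Tree: B1–B2, B1–B3

The largest bag has 3 vertices, giving width 2; this decomposition certifies tw(G) ≤ 2. Conversely, {0, 1, 2} is a clique of size 3, and the vertices of any clique must share a bag in every tree decomposition; so some bag has ≥ 3 vertices and tw(G) ≥ 2. The upper and lower bounds meet at 2, so that is the treewidth.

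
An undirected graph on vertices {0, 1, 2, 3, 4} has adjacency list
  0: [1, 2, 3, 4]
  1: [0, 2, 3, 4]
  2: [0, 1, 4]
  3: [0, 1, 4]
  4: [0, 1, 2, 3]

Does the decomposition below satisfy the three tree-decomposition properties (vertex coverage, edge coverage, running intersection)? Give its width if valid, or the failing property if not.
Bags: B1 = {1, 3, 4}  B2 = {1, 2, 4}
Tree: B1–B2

No — vertex 0 appears in no bag.

A tree decomposition must satisfy three properties: every vertex lies in some bag; for every edge, both endpoints lie together in some bag; and for every vertex, the bags containing it form a connected subtree. Here vertex 0 appears in no bag, so the decomposition is invalid.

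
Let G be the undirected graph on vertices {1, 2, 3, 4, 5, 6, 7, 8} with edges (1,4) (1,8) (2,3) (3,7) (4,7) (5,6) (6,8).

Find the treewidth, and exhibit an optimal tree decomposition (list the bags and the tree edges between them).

Treewidth 1.
One optimal decomposition is:
Bags: B1 = {2, 3}  B2 = {3, 7}  B3 = {4, 7}  B4 = {1, 4}  B5 = {1, 8}  B6 = {6, 8}  B7 = {5, 6}
Tree: B1–B2, B2–B3, B3–B4, B4–B5, B5–B6, B6–B7

Every bag has size at most 2, so the width is 2 − 1 = 1 and tw(G) ≤ 1. Any graph with an edge has treewidth ≥ 1, and G has the edge 2–3. Hence tw(G) = 1 exactly.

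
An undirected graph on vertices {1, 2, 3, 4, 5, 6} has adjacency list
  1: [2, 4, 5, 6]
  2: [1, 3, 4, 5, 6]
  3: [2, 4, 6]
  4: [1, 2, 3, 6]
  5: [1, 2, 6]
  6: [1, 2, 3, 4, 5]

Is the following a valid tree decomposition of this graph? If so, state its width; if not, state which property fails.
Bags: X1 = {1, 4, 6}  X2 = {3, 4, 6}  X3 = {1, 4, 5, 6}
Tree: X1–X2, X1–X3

No — vertex 2 appears in no bag.

A tree decomposition must satisfy three properties: every vertex lies in some bag; for every edge, both endpoints lie together in some bag; and for every vertex, the bags containing it form a connected subtree. Here vertex 2 appears in no bag, so the decomposition is invalid.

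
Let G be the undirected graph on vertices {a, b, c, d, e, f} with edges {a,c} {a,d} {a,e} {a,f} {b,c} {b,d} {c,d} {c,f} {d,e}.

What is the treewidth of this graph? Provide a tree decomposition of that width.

Treewidth 2.
Bags: B1 = {a, c, d}  B2 = {a, d, e}  B3 = {a, c, f}  B4 = {b, c, d}
Tree: B1–B2, B1–B3, B1–B4

The largest bag has 3 vertices, giving width 2; this decomposition certifies tw(G) ≤ 2. For the lower bound, the 3 vertices {a, d, e} are pairwise adjacent, and any tree decomposition puts a clique entirely inside one bag — forcing width ≥ 2. Combining the bounds, tw(G) = 2.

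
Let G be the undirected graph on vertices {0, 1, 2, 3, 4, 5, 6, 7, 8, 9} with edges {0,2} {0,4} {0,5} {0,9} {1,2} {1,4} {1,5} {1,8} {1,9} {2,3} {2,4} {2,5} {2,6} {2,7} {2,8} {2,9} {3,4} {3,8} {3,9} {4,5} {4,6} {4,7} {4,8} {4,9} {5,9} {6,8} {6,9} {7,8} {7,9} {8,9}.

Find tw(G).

A width-4 tree decomposition is:
Bags: B1 = {2, 3, 4, 8, 9}  B2 = {1, 2, 4, 8, 9}  B3 = {2, 4, 6, 8, 9}  B4 = {1, 2, 4, 5, 9}  B5 = {2, 4, 7, 8, 9}  B6 = {0, 2, 4, 5, 9}
Tree: B1–B2, B2–B3, B2–B4, B3–B5, B4–B6
The largest bag has 5 vertices, giving width 4; this decomposition certifies tw(G) ≤ 4. On the other hand G contains the 5-clique {0, 2, 4, 5, 9}. A clique must lie in a single bag of any decomposition, so no decomposition can have width below 4. The upper and lower bounds meet at 4, so that is the treewidth.

4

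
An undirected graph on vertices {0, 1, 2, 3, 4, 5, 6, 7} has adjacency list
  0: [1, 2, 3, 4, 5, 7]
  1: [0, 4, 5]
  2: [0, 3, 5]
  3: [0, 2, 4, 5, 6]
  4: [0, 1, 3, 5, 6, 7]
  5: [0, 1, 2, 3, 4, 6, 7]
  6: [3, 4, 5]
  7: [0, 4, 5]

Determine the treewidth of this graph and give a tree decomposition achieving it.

Every bag has size at most 4, so the width is 4 − 1 = 3 and tw(G) ≤ 3. On the other hand G contains the 4-clique {0, 2, 3, 5}. A clique must lie in a single bag of any decomposition, so no decomposition can have width below 3. Hence tw(G) = 3 exactly.

Treewidth 3.
Bags: B1 = {3, 4, 5, 6}  B2 = {0, 3, 4, 5}  B3 = {0, 1, 4, 5}  B4 = {0, 2, 3, 5}  B5 = {0, 4, 5, 7}
Tree: B1–B2, B2–B3, B2–B4, B2–B5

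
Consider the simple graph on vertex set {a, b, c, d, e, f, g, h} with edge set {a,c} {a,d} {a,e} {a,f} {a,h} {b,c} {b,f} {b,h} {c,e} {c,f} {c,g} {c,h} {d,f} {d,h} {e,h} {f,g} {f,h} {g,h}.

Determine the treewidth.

A width-3 tree decomposition is:
Bags: B1 = {a, d, f, h}  B2 = {a, c, f, h}  B3 = {c, f, g, h}  B4 = {a, c, e, h}  B5 = {b, c, f, h}
Tree: B1–B2, B2–B3, B2–B4, B3–B5
Every bag has size at most 4, so the width is 4 − 1 = 3 and tw(G) ≤ 3. On the other hand G contains the 4-clique {a, c, e, h}. A clique must lie in a single bag of any decomposition, so no decomposition can have width below 3. The upper and lower bounds meet at 3, so that is the treewidth.

3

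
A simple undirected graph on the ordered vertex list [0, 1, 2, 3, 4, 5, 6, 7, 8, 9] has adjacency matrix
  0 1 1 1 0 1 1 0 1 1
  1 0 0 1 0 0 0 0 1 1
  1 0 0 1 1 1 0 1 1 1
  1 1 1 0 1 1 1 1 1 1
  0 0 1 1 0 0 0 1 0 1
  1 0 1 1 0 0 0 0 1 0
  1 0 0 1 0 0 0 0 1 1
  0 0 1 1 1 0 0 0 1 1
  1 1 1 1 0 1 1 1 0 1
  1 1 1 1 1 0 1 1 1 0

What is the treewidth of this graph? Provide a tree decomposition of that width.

Treewidth 4.
Bags: B1 = {0, 3, 6, 8, 9}  B2 = {0, 2, 3, 8, 9}  B3 = {2, 3, 7, 8, 9}  B4 = {0, 2, 3, 5, 8}  B5 = {0, 1, 3, 8, 9}  B6 = {2, 3, 4, 7, 9}
Tree: B1–B2, B2–B3, B2–B4, B1–B5, B3–B6

Every bag has size at most 5, so the width is 5 − 1 = 4 and tw(G) ≤ 4. Conversely, {0, 1, 3, 8, 9} is a clique of size 5, and the vertices of any clique must share a bag in every tree decomposition; so some bag has ≥ 5 vertices and tw(G) ≥ 4. Combining the bounds, tw(G) = 4.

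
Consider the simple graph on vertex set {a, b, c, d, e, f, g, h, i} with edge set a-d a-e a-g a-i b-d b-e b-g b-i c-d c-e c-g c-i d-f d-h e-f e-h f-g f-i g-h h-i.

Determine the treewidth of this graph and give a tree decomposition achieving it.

Treewidth 4.
One optimal decomposition is:
Bags: B1 = {d, e, g, h, i}  B2 = {a, d, e, g, i}  B3 = {d, e, f, g, i}  B4 = {b, d, e, g, i}  B5 = {c, d, e, g, i}
Tree: B1–B2, B2–B3, B3–B4, B4–B5

Every bag has size at most 5, so the width is 5 − 1 = 4 and tw(G) ≤ 4. For the lower bound: the 5 vertex sets {g,h}, {a,d}, {f,i}, {e}, {b} are disjoint, each induces a connected subgraph, and every pair is joined by at least one edge of G. Contracting each set to a single vertex therefore yields K_{5} as a minor, and since treewidth is minor-monotone, tw(G) ≥ tw(K_{5}) = 4. The upper and lower bounds meet at 4, so that is the treewidth.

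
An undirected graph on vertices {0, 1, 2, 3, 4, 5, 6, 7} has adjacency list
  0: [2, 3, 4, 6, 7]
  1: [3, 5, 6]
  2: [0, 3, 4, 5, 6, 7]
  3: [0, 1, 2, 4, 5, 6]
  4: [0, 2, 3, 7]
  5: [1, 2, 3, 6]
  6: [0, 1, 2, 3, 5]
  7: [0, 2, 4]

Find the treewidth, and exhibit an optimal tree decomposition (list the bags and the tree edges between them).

Every bag has size at most 4, so the width is 4 − 1 = 3 and tw(G) ≤ 3. Conversely, {1, 3, 5, 6} is a clique of size 4, and the vertices of any clique must share a bag in every tree decomposition; so some bag has ≥ 4 vertices and tw(G) ≥ 3. Combining the bounds, tw(G) = 3.

Treewidth 3.
One optimal decomposition is:
Bags: B1 = {0, 2, 4, 7}  B2 = {0, 2, 3, 4}  B3 = {0, 2, 3, 6}  B4 = {2, 3, 5, 6}  B5 = {1, 3, 5, 6}
Tree: B1–B2, B2–B3, B3–B4, B4–B5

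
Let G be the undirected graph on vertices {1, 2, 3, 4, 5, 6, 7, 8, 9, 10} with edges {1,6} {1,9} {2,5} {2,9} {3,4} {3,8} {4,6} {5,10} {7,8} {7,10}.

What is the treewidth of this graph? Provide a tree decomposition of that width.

Treewidth 2.
One such decomposition:
Bags: B1 = {2, 5, 9}  B2 = {1, 5, 9}  B3 = {1, 5, 6}  B4 = {4, 5, 6}  B5 = {3, 4, 5}  B6 = {3, 5, 8}  B7 = {5, 7, 8}  B8 = {5, 7, 10}
Tree: B1–B2, B2–B3, B3–B4, B4–B5, B5–B6, B6–B7, B7–B8

The largest bag has 3 vertices, giving width 2; this decomposition certifies tw(G) ≤ 2. For the lower bound, G contains the cycle 5–2–9–1–6–4–3–8–7–10–5, so G is not a forest; only forests have treewidth ≤ 1, hence tw(G) ≥ 2. The upper and lower bounds meet at 2, so that is the treewidth.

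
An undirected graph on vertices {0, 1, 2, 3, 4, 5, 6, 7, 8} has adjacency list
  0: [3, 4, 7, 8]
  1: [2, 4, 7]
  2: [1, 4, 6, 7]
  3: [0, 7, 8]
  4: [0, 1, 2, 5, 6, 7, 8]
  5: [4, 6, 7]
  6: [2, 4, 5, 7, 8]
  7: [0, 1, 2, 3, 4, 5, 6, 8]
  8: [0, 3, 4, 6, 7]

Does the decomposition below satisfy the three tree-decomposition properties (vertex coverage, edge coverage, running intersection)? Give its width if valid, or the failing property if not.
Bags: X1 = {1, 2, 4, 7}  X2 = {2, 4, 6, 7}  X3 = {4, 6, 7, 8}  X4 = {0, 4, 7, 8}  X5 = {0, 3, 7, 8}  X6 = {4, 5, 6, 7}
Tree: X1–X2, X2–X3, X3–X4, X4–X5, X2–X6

Yes; width 3.

Vertex coverage: the bags together contain {0, 1, 2, 3, 4, 5, 6, 7, 8}, the full vertex set. Edge coverage: each edge of G has both endpoints in at least one bag. Running intersection: for every vertex, the bags containing it form a connected subtree. All three properties hold, so this is a valid tree decomposition of width max|bag| − 1 = 3, and hence tw(G) ≤ 3.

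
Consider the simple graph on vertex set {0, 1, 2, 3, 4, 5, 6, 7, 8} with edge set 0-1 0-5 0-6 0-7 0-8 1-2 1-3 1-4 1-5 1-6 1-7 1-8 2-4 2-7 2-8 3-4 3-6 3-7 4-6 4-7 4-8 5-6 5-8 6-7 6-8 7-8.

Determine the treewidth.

A width-4 tree decomposition is:
Bags: B1 = {1, 3, 4, 6, 7}  B2 = {1, 4, 6, 7, 8}  B3 = {1, 2, 4, 7, 8}  B4 = {0, 1, 6, 7, 8}  B5 = {0, 1, 5, 6, 8}
Tree: B1–B2, B2–B3, B2–B4, B4–B5
Each bag holds 5 vertices, so the decomposition has width 4, which upper-bounds the treewidth. Conversely, {1, 2, 4, 7, 8} is a clique of size 5, and the vertices of any clique must share a bag in every tree decomposition; so some bag has ≥ 5 vertices and tw(G) ≥ 4. The upper and lower bounds meet at 4, so that is the treewidth.

4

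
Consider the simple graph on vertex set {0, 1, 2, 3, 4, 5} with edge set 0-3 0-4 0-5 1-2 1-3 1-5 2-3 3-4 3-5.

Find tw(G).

2

A width-2 tree decomposition is:
Bags: B1 = {0, 3, 4}  B2 = {0, 3, 5}  B3 = {1, 3, 5}  B4 = {1, 2, 3}
Tree: B1–B2, B2–B3, B3–B4
Each bag holds 3 vertices, so the decomposition has width 2, which upper-bounds the treewidth. Conversely, {0, 3, 4} is a clique of size 3, and the vertices of any clique must share a bag in every tree decomposition; so some bag has ≥ 3 vertices and tw(G) ≥ 2. Combining the bounds, tw(G) = 2.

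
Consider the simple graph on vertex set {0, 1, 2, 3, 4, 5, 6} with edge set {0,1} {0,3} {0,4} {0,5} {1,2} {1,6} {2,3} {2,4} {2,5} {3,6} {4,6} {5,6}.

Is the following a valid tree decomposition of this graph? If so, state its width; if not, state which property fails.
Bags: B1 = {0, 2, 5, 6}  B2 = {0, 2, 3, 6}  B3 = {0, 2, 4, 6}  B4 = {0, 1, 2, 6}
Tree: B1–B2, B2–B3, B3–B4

Every vertex of G appears in some bag (union = {0, 1, 2, 3, 4, 5, 6}); every edge is covered by a bag; and for each vertex v the set of bags containing v is connected in the bag tree. The decomposition is therefore valid. The largest bag has 4 vertices, so the width is 3.

Yes; width 3.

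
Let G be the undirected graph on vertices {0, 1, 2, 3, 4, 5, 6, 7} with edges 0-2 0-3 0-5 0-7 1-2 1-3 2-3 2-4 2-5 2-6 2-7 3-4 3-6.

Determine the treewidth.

2

A width-2 tree decomposition is:
Bags: B1 = {0, 2, 5}  B2 = {0, 2, 3}  B3 = {0, 2, 7}  B4 = {1, 2, 3}  B5 = {2, 3, 6}  B6 = {2, 3, 4}
Tree: B1–B2, B1–B3, B2–B4, B2–B5, B5–B6
The largest bag has 3 vertices, giving width 2; this decomposition certifies tw(G) ≤ 2. Conversely, {0, 2, 3} is a clique of size 3, and the vertices of any clique must share a bag in every tree decomposition; so some bag has ≥ 3 vertices and tw(G) ≥ 2. The upper and lower bounds meet at 2, so that is the treewidth.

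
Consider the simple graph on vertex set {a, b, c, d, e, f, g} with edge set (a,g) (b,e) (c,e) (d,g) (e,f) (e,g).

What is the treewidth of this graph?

A width-1 tree decomposition is:
Bags: B1 = {e, g}  B2 = {a, g}  B3 = {d, g}  B4 = {b, e}  B5 = {c, e}  B6 = {e, f}
Tree: B1–B2, B2–B3, B1–B4, B1–B5, B5–B6
The largest bag has 2 vertices, giving width 1; this decomposition certifies tw(G) ≤ 1. G has an edge, so its treewidth is at least 1. Therefore the treewidth is 1.

1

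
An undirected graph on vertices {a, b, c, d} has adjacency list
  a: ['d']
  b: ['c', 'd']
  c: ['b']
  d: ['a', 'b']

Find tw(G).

A width-1 tree decomposition is:
Bags: B1 = {a, d}  B2 = {b, d}  B3 = {b, c}
Tree: B1–B2, B2–B3
The largest bag has 2 vertices, giving width 1; this decomposition certifies tw(G) ≤ 1. Since G has at least one edge (e.g. a–d), it is not an edgeless graph, so tw(G) ≥ 1. The upper and lower bounds meet at 1, so that is the treewidth.

1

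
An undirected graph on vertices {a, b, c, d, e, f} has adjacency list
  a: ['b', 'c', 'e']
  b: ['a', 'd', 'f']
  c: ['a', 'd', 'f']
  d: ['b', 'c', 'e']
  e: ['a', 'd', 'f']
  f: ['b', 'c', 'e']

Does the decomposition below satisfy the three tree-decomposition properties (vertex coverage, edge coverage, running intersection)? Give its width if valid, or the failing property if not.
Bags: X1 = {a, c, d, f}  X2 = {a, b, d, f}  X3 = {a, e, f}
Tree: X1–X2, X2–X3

No — edge (d,e) lies in no bag.

A tree decomposition must satisfy three properties: every vertex lies in some bag; for every edge, both endpoints lie together in some bag; and for every vertex, the bags containing it form a connected subtree. Here edge (d,e) lies in no bag, so the decomposition is invalid.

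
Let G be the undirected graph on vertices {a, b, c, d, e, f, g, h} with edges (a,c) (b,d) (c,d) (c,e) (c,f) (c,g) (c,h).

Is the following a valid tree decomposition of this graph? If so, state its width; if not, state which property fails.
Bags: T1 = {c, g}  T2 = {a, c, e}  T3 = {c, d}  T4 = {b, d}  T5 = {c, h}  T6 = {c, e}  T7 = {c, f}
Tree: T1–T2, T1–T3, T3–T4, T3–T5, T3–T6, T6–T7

No — bags containing vertex e are not connected in the tree.

A tree decomposition must satisfy three properties: every vertex lies in some bag; for every edge, both endpoints lie together in some bag; and for every vertex, the bags containing it form a connected subtree. Here bags containing vertex e are not connected in the tree, so the decomposition is invalid.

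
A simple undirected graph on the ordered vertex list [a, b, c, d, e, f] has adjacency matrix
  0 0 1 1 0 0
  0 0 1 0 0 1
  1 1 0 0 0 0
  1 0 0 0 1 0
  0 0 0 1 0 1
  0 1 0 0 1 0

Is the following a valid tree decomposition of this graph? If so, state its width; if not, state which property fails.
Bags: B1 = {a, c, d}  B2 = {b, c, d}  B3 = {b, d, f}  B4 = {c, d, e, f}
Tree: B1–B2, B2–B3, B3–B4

A tree decomposition must satisfy three properties: every vertex lies in some bag; for every edge, both endpoints lie together in some bag; and for every vertex, the bags containing it form a connected subtree. Here bags containing vertex c are not connected in the tree, so the decomposition is invalid.

No — bags containing vertex c are not connected in the tree.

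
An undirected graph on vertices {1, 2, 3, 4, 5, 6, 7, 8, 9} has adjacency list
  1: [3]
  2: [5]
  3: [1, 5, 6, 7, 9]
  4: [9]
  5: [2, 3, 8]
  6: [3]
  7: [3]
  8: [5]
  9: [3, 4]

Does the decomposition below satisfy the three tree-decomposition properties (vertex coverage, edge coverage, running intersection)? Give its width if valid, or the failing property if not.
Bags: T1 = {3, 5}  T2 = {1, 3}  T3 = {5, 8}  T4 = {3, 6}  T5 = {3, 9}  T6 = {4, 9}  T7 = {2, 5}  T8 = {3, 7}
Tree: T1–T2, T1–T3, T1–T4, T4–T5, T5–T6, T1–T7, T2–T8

Every vertex of G appears in some bag (union = {1, 2, 3, 4, 5, 6, 7, 8, 9}); every edge is covered by a bag; and for each vertex v the set of bags containing v is connected in the bag tree. The decomposition is therefore valid. The largest bag has 2 vertices, so the width is 1.

Yes; width 1.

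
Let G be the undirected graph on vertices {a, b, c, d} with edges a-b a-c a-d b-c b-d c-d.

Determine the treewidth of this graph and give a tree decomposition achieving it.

A single bag containing all 4 vertices is trivially a valid decomposition of width 3. For the lower bound, the 4 vertices {a, b, c, d} are pairwise adjacent, and any tree decomposition puts a clique entirely inside one bag — forcing width ≥ 3. Hence tw(G) = 3 exactly.

Treewidth 3.
Bags: B1 = {a, b, c, d}
Tree: (single bag)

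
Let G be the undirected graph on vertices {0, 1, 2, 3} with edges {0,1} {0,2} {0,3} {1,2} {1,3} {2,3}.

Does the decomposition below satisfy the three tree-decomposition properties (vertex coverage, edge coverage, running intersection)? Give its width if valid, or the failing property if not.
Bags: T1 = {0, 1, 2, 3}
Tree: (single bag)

Checking the three conditions: (i) the bags cover all of {0, 1, 2, 3}; (ii) for each edge, some bag contains both endpoints; (iii) the bags containing any fixed vertex form a subtree. All hold, so the decomposition is valid with width 4 − 1 = 3.

Yes; width 3.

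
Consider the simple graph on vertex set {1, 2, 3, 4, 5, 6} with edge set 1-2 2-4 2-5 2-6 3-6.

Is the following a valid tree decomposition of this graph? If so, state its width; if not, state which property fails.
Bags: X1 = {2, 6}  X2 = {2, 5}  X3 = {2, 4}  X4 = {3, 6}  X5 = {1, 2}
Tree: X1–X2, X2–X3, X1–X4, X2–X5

Checking the three conditions: (i) the bags cover all of {1, 2, 3, 4, 5, 6}; (ii) for each edge, some bag contains both endpoints; (iii) the bags containing any fixed vertex form a subtree. All hold, so the decomposition is valid with width 2 − 1 = 1.

Yes; width 1.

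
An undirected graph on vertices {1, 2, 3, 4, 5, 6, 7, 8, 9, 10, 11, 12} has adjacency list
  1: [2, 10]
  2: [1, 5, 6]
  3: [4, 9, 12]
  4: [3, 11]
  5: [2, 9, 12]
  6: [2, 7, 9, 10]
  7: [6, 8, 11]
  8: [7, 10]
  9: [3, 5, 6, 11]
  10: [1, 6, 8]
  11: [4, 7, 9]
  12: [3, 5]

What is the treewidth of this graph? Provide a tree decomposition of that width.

Treewidth 3.
One such decomposition:
Bags: B1 = {1, 2, 8, 10}  B2 = {2, 6, 8, 10}  B3 = {2, 6, 7, 8}  B4 = {2, 5, 6, 7}  B5 = {5, 6, 7, 9}  B6 = {5, 7, 9, 11}  B7 = {5, 9, 11, 12}  B8 = {3, 9, 11, 12}  B9 = {3, 4, 11, 12}
Tree: B1–B2, B2–B3, B3–B4, B4–B5, B5–B6, B6–B7, B7–B8, B8–B9

The largest bag has 4 vertices, giving width 3; this decomposition certifies tw(G) ≤ 3. For the lower bound: the 4 vertex sets {1,8,10}, {2}, {6}, {5,7,9,11} are disjoint, each induces a connected subgraph, and every pair is joined by at least one edge of G. Contracting each set to a single vertex therefore yields K_{4} as a minor, and since treewidth is minor-monotone, tw(G) ≥ tw(K_{4}) = 3. The upper and lower bounds meet at 3, so that is the treewidth.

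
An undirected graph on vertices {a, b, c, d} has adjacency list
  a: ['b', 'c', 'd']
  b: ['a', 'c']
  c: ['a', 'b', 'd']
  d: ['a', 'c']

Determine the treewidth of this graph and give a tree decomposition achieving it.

Treewidth 2.
Bags: B1 = {a, b, c}  B2 = {a, c, d}
Tree: B1–B2

Each bag holds 3 vertices, so the decomposition has width 2, which upper-bounds the treewidth. For the lower bound, the 3 vertices {a, c, d} are pairwise adjacent, and any tree decomposition puts a clique entirely inside one bag — forcing width ≥ 2. The upper and lower bounds meet at 2, so that is the treewidth.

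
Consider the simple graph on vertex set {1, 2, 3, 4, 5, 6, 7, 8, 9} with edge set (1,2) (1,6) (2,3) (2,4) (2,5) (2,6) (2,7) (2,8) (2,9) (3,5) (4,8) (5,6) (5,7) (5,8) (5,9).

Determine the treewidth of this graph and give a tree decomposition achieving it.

Every bag has size at most 3, so the width is 3 − 1 = 2 and tw(G) ≤ 2. On the other hand G contains the 3-clique {1, 2, 6}. A clique must lie in a single bag of any decomposition, so no decomposition can have width below 2. The upper and lower bounds meet at 2, so that is the treewidth.

Treewidth 2.
One optimal decomposition is:
Bags: B1 = {2, 5, 6}  B2 = {2, 5, 8}  B3 = {2, 5, 7}  B4 = {2, 5, 9}  B5 = {2, 3, 5}  B6 = {1, 2, 6}  B7 = {2, 4, 8}
Tree: B1–B2, B2–B3, B3–B4, B4–B5, B1–B6, B2–B7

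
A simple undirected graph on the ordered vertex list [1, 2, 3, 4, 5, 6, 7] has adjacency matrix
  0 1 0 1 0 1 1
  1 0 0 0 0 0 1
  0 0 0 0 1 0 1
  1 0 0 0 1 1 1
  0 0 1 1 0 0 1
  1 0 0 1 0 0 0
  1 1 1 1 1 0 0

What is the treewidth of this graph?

A width-2 tree decomposition is:
Bags: B1 = {1, 2, 7}  B2 = {1, 4, 7}  B3 = {4, 5, 7}  B4 = {1, 4, 6}  B5 = {3, 5, 7}
Tree: B1–B2, B2–B3, B2–B4, B3–B5
Each bag holds 3 vertices, so the decomposition has width 2, which upper-bounds the treewidth. Conversely, {1, 4, 6} is a clique of size 3, and the vertices of any clique must share a bag in every tree decomposition; so some bag has ≥ 3 vertices and tw(G) ≥ 2. The upper and lower bounds meet at 2, so that is the treewidth.

2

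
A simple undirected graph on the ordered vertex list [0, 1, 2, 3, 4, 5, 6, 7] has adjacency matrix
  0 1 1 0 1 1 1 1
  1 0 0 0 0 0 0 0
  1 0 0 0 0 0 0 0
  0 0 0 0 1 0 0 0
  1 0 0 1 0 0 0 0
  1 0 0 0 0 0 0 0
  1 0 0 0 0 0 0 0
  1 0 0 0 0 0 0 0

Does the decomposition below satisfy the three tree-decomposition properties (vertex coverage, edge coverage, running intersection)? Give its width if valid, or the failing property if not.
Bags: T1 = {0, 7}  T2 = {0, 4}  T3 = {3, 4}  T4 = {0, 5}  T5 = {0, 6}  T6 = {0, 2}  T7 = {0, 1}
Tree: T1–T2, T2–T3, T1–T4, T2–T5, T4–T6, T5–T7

Vertex coverage: the bags together contain {0, 1, 2, 3, 4, 5, 6, 7}, the full vertex set. Edge coverage: each edge of G has both endpoints in at least one bag. Running intersection: for every vertex, the bags containing it form a connected subtree. All three properties hold, so this is a valid tree decomposition of width max|bag| − 1 = 1, and hence tw(G) ≤ 1.

Yes; width 1.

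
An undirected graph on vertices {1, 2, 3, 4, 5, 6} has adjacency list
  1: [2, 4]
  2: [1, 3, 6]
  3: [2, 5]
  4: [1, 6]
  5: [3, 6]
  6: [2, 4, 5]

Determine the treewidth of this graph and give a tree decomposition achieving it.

Treewidth 2.
One optimal decomposition is:
Bags: B1 = {2, 3, 5}  B2 = {2, 5, 6}  B3 = {1, 2, 6}  B4 = {1, 4, 6}
Tree: B1–B2, B2–B3, B3–B4

Each bag holds 3 vertices, so the decomposition has width 2, which upper-bounds the treewidth. The edges 3–5–6–2–3 form a cycle, so G is not a tree and its treewidth is at least 2. Therefore the treewidth is 2.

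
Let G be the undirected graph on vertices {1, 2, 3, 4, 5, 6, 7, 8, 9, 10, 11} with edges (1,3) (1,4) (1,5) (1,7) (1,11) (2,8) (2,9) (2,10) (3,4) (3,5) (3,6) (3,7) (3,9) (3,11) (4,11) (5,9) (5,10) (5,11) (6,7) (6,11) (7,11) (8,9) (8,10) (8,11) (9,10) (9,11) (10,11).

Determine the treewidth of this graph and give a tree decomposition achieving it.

Treewidth 3.
Bags: B1 = {3, 5, 9, 11}  B2 = {1, 3, 5, 11}  B3 = {1, 3, 7, 11}  B4 = {1, 3, 4, 11}  B5 = {5, 9, 10, 11}  B6 = {8, 9, 10, 11}  B7 = {3, 6, 7, 11}  B8 = {2, 8, 9, 10}
Tree: B1–B2, B2–B3, B3–B4, B1–B5, B5–B6, B3–B7, B6–B8

Every bag has size at most 4, so the width is 4 − 1 = 3 and tw(G) ≤ 3. Conversely, {2, 8, 9, 10} is a clique of size 4, and the vertices of any clique must share a bag in every tree decomposition; so some bag has ≥ 4 vertices and tw(G) ≥ 3. Hence tw(G) = 3 exactly.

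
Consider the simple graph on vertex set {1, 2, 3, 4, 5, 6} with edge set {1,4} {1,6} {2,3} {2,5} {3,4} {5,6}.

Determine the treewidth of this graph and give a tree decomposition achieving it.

The largest bag has 3 vertices, giving width 2; this decomposition certifies tw(G) ≤ 2. The edges 6–5–2–3–4–1–6 form a cycle, so G is not a tree and its treewidth is at least 2. Therefore the treewidth is 2.

Treewidth 2.
One optimal decomposition is:
Bags: B1 = {2, 5, 6}  B2 = {2, 3, 6}  B3 = {3, 4, 6}  B4 = {1, 4, 6}
Tree: B1–B2, B2–B3, B3–B4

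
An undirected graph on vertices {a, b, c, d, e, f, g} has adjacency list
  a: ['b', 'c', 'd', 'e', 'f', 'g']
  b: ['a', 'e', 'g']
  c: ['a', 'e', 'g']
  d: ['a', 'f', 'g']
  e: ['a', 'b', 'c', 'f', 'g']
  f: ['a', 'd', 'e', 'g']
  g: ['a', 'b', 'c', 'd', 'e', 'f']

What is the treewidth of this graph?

A width-3 tree decomposition is:
Bags: B1 = {a, b, e, g}  B2 = {a, e, f, g}  B3 = {a, c, e, g}  B4 = {a, d, f, g}
Tree: B1–B2, B2–B3, B2–B4
Each bag holds 4 vertices, so the decomposition has width 3, which upper-bounds the treewidth. For the lower bound, the 4 vertices {a, d, f, g} are pairwise adjacent, and any tree decomposition puts a clique entirely inside one bag — forcing width ≥ 3. Combining the bounds, tw(G) = 3.

3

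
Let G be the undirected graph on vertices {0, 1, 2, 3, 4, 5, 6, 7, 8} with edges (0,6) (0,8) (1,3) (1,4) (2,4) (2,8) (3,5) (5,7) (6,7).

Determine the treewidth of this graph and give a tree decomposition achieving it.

Treewidth 2.
One optimal decomposition is:
Bags: B1 = {5, 6, 7}  B2 = {3, 5, 6}  B3 = {1, 3, 6}  B4 = {1, 4, 6}  B5 = {2, 4, 6}  B6 = {2, 6, 8}  B7 = {0, 6, 8}
Tree: B1–B2, B2–B3, B3–B4, B4–B5, B5–B6, B6–B7

The largest bag has 3 vertices, giving width 2; this decomposition certifies tw(G) ≤ 2. For the lower bound, G contains the cycle 6–7–5–3–1–4–2–8–0–6, so G is not a forest; only forests have treewidth ≤ 1, hence tw(G) ≥ 2. Hence tw(G) = 2 exactly.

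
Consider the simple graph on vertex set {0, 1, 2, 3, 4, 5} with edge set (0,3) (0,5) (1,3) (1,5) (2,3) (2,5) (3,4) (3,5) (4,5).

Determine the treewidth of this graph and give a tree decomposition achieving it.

Treewidth 2.
One such decomposition:
Bags: B1 = {2, 3, 5}  B2 = {3, 4, 5}  B3 = {0, 3, 5}  B4 = {1, 3, 5}
Tree: B1–B2, B1–B3, B2–B4

The largest bag has 3 vertices, giving width 2; this decomposition certifies tw(G) ≤ 2. Conversely, {0, 3, 5} is a clique of size 3, and the vertices of any clique must share a bag in every tree decomposition; so some bag has ≥ 3 vertices and tw(G) ≥ 2. Therefore the treewidth is 2.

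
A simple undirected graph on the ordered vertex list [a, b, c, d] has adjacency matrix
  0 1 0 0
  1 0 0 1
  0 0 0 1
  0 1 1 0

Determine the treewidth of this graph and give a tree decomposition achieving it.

The largest bag has 2 vertices, giving width 1; this decomposition certifies tw(G) ≤ 1. Since G has at least one edge (e.g. c–d), it is not an edgeless graph, so tw(G) ≥ 1. Therefore the treewidth is 1.

Treewidth 1.
One optimal decomposition is:
Bags: B1 = {c, d}  B2 = {b, d}  B3 = {a, b}
Tree: B1–B2, B2–B3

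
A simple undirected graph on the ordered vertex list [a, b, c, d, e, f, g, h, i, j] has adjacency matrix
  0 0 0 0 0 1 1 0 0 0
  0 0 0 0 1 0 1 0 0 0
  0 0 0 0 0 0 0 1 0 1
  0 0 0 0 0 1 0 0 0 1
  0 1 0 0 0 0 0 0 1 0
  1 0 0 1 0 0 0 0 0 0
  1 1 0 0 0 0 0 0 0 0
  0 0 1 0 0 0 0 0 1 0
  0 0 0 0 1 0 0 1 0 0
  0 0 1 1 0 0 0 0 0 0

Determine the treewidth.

2

A width-2 tree decomposition is:
Bags: B1 = {c, h, j}  B2 = {d, h, j}  B3 = {d, f, h}  B4 = {a, f, h}  B5 = {a, g, h}  B6 = {b, g, h}  B7 = {b, e, h}  B8 = {e, h, i}
Tree: B1–B2, B2–B3, B3–B4, B4–B5, B5–B6, B6–B7, B7–B8
The largest bag has 3 vertices, giving width 2; this decomposition certifies tw(G) ≤ 2. For the lower bound, G contains the cycle h–c–j–d–f–a–g–b–e–i–h, so G is not a forest; only forests have treewidth ≤ 1, hence tw(G) ≥ 2. Therefore the treewidth is 2.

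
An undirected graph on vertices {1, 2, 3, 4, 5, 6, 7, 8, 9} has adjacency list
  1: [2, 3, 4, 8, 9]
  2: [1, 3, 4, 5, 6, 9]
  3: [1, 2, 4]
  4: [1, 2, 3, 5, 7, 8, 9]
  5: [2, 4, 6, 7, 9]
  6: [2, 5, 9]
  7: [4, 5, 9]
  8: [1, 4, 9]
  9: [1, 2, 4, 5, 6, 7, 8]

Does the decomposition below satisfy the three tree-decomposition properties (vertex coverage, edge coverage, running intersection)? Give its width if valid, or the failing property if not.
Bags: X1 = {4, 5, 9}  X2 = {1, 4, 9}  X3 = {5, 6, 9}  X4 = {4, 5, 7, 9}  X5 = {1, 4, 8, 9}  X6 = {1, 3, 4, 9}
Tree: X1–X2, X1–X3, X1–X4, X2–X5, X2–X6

No — vertex 2 appears in no bag.

A tree decomposition must satisfy three properties: every vertex lies in some bag; for every edge, both endpoints lie together in some bag; and for every vertex, the bags containing it form a connected subtree. Here vertex 2 appears in no bag, so the decomposition is invalid.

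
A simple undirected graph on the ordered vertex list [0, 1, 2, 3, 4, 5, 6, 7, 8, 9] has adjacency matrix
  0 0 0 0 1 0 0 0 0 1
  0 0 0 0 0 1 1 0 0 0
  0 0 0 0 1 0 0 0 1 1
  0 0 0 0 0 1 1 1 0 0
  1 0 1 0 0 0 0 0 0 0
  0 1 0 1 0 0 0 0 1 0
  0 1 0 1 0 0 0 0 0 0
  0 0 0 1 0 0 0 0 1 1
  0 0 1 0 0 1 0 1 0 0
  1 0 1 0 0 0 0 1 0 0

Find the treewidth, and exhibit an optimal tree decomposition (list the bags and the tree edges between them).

Each bag holds 3 vertices, so the decomposition has width 2, which upper-bounds the treewidth. Since 4–0–9–2–4 is a cycle in G, G is not acyclic. Forests are exactly the graphs of treewidth ≤ 1, so tw(G) ≥ 2. Hence tw(G) = 2 exactly.

Treewidth 2.
Bags: B1 = {0, 2, 4}  B2 = {0, 2, 9}  B3 = {2, 8, 9}  B4 = {7, 8, 9}  B5 = {5, 7, 8}  B6 = {3, 5, 7}  B7 = {1, 3, 5}  B8 = {1, 3, 6}
Tree: B1–B2, B2–B3, B3–B4, B4–B5, B5–B6, B6–B7, B7–B8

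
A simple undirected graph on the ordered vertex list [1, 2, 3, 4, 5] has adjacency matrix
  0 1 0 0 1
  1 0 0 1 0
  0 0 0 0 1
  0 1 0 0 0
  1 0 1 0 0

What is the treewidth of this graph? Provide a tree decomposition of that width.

Treewidth 1.
One such decomposition:
Bags: B1 = {2, 4}  B2 = {1, 2}  B3 = {1, 5}  B4 = {3, 5}
Tree: B1–B2, B2–B3, B3–B4

Every bag has size at most 2, so the width is 2 − 1 = 1 and tw(G) ≤ 1. G has an edge, so its treewidth is at least 1. The upper and lower bounds meet at 1, so that is the treewidth.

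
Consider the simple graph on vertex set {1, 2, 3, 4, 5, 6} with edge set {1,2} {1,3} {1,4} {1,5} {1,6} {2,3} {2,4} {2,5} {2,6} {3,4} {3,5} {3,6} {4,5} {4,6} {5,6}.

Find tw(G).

A width-5 tree decomposition is:
Bags: B1 = {1, 2, 3, 4, 5, 6}
Tree: (single bag)
With just one bag of size 6, the width is 6 − 1 = 5, so tw(G) ≤ 5. For the lower bound, the 6 vertices {1, 2, 3, 4, 5, 6} are pairwise adjacent, and any tree decomposition puts a clique entirely inside one bag — forcing width ≥ 5. Therefore the treewidth is 5.

5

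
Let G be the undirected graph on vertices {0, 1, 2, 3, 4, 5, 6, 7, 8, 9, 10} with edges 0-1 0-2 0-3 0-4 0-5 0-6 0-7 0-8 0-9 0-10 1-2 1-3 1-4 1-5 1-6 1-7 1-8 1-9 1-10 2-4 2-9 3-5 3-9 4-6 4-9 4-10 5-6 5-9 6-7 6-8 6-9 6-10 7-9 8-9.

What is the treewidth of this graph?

A width-4 tree decomposition is:
Bags: B1 = {0, 1, 5, 6, 9}  B2 = {0, 1, 4, 6, 9}  B3 = {0, 1, 6, 7, 9}  B4 = {0, 1, 2, 4, 9}  B5 = {0, 1, 3, 5, 9}  B6 = {0, 1, 6, 8, 9}  B7 = {0, 1, 4, 6, 10}
Tree: B1–B2, B1–B3, B2–B4, B1–B5, B1–B6, B2–B7
Each bag holds 5 vertices, so the decomposition has width 4, which upper-bounds the treewidth. Conversely, {0, 1, 2, 4, 9} is a clique of size 5, and the vertices of any clique must share a bag in every tree decomposition; so some bag has ≥ 5 vertices and tw(G) ≥ 4. Therefore the treewidth is 4.

4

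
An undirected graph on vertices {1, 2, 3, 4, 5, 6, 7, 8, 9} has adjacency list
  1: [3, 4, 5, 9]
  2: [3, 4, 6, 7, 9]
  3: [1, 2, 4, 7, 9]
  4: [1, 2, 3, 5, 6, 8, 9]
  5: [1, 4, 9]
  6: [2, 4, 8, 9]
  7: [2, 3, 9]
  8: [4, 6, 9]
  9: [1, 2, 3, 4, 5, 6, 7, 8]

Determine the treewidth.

3

A width-3 tree decomposition is:
Bags: B1 = {2, 4, 6, 9}  B2 = {4, 6, 8, 9}  B3 = {2, 3, 4, 9}  B4 = {1, 3, 4, 9}  B5 = {1, 4, 5, 9}  B6 = {2, 3, 7, 9}
Tree: B1–B2, B1–B3, B3–B4, B4–B5, B3–B6
The largest bag has 4 vertices, giving width 3; this decomposition certifies tw(G) ≤ 3. On the other hand G contains the 4-clique {4, 6, 8, 9}. A clique must lie in a single bag of any decomposition, so no decomposition can have width below 3. Therefore the treewidth is 3.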